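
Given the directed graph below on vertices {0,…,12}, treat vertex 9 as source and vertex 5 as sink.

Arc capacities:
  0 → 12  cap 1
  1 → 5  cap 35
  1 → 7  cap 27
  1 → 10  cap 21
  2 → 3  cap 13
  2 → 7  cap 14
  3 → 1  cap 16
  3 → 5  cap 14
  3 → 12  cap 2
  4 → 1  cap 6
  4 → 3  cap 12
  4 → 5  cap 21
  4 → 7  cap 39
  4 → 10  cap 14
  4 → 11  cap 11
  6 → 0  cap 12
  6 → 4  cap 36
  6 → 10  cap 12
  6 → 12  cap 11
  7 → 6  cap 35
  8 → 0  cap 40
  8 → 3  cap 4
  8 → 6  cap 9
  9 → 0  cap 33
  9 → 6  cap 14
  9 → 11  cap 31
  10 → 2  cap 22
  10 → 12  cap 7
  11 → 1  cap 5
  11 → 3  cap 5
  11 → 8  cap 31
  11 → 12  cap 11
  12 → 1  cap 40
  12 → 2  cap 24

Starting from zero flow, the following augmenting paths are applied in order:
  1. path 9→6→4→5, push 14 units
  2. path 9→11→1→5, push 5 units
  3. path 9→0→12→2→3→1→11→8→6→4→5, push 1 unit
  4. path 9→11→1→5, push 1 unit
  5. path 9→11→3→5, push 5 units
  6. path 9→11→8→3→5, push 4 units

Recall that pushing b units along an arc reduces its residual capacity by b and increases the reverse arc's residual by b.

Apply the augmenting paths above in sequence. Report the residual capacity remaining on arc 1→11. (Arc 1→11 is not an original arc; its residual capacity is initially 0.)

after path 1 (9→6→4→5, push 14): res(1,11)=0
after path 2 (9→11→1→5, push 5): res(1,11)=5
after path 3 (9→0→12→2→3→1→11→8→6→4→5, push 1): res(1,11)=4
after path 4 (9→11→1→5, push 1): res(1,11)=5
after path 5 (9→11→3→5, push 5): res(1,11)=5
after path 6 (9→11→8→3→5, push 4): res(1,11)=5

Residual capacity of (1,11): 5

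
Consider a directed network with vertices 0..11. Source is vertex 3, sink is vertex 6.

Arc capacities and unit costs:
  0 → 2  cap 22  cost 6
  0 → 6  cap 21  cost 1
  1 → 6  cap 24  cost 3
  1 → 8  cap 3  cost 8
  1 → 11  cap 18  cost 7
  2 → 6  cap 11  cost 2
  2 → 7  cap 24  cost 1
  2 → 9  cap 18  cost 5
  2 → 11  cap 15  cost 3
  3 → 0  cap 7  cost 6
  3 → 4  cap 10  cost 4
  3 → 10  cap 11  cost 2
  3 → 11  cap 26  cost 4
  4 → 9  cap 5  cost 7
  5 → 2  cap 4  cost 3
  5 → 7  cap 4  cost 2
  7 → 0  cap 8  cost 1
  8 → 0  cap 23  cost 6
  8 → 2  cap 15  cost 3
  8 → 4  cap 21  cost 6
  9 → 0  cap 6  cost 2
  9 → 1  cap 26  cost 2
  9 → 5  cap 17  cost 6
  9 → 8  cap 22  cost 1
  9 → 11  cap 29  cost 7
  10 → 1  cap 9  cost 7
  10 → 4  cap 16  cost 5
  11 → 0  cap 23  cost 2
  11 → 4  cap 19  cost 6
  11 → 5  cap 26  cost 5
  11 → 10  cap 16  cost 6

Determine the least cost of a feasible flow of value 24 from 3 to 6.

Minimum cost for 24 units: 183

shortest-cost path #1: 3→0→6 push 7 @ unit cost 7 (adds 49)
shortest-cost path #2: 3→11→0→6 push 14 @ unit cost 7 (adds 98)
shortest-cost path #3: 3→10→1→6 push 3 @ unit cost 12 (adds 36)
total cost = 183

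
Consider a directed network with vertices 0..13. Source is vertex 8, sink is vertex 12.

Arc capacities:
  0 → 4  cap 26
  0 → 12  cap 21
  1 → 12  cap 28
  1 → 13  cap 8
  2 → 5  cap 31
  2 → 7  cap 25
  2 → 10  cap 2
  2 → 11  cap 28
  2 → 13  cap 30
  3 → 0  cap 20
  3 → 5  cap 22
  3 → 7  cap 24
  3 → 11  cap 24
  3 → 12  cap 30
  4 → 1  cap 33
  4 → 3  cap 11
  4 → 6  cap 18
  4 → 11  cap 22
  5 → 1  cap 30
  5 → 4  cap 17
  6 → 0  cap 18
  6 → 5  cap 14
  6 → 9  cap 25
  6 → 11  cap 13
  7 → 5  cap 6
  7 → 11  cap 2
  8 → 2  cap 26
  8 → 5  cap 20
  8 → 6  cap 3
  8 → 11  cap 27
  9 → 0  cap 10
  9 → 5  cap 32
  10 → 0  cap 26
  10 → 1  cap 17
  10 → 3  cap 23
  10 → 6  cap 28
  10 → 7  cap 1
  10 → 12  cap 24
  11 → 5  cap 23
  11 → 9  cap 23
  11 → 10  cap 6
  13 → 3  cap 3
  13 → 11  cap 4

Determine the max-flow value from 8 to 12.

augment #1: 8→2→10→12 bottleneck 2, total now 2
augment #2: 8→5→1→12 bottleneck 20, total now 22
augment #3: 8→6→0→12 bottleneck 3, total now 25
augment #4: 8→11→10→12 bottleneck 6, total now 31
augment #5: 8→2→5→1→12 bottleneck 8, total now 39
augment #6: 8→2→13→3→12 bottleneck 3, total now 42
augment #7: 8→11→9→0→12 bottleneck 10, total now 52
augment #8: 8→2→5→4→3→12 bottleneck 11, total now 63
augment #9: 8→2→5→4→6→0→12 bottleneck 2, total now 65
augment #10: 8→11→5→4→6→0→12 bottleneck 4, total now 69

Maximum flow value: 69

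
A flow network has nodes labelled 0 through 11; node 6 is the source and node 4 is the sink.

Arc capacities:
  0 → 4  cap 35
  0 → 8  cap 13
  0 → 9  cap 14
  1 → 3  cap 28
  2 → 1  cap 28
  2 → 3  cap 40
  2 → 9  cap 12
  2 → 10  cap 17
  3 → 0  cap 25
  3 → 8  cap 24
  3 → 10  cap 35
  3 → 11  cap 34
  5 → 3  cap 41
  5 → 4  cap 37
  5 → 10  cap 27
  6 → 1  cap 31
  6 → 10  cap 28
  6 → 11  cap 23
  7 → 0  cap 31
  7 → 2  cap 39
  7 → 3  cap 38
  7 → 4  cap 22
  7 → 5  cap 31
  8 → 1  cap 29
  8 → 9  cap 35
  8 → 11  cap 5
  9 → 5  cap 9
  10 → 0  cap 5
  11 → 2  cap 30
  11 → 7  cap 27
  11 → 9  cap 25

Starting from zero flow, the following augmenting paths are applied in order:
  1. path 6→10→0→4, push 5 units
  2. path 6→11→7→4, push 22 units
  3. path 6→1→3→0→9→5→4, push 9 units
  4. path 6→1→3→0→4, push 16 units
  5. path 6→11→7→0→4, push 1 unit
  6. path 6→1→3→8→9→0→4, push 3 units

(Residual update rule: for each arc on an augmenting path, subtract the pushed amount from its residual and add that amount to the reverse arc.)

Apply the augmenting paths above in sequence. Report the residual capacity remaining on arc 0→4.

after path 1 (6→10→0→4, push 5): res(0,4)=30
after path 2 (6→11→7→4, push 22): res(0,4)=30
after path 3 (6→1→3→0→9→5→4, push 9): res(0,4)=30
after path 4 (6→1→3→0→4, push 16): res(0,4)=14
after path 5 (6→11→7→0→4, push 1): res(0,4)=13
after path 6 (6→1→3→8→9→0→4, push 3): res(0,4)=10

Residual capacity of (0,4): 10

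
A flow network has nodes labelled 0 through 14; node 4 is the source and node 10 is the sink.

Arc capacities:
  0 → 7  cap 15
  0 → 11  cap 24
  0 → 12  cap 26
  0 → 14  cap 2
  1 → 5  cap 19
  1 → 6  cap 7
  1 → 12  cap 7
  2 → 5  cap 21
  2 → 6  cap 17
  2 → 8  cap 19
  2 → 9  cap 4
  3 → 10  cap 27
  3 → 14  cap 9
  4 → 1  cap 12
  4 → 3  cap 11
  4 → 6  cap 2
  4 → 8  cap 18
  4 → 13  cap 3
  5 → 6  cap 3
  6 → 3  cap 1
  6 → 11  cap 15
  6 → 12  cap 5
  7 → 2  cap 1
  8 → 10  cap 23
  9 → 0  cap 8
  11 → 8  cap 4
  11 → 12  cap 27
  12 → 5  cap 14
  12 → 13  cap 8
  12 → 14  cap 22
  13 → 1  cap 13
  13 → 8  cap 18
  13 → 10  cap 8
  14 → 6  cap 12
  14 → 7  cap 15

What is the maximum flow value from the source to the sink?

Maximum flow value: 43

augment #1: 4→3→10 bottleneck 11, total now 11
augment #2: 4→8→10 bottleneck 18, total now 29
augment #3: 4→13→10 bottleneck 3, total now 32
augment #4: 4→6→3→10 bottleneck 1, total now 33
augment #5: 4→1→12→13→10 bottleneck 5, total now 38
augment #6: 4→6→11→8→10 bottleneck 1, total now 39
augment #7: 4→1→6→11→8→10 bottleneck 3, total now 42
augment #8: 4→1→12→13→8→10 bottleneck 1, total now 43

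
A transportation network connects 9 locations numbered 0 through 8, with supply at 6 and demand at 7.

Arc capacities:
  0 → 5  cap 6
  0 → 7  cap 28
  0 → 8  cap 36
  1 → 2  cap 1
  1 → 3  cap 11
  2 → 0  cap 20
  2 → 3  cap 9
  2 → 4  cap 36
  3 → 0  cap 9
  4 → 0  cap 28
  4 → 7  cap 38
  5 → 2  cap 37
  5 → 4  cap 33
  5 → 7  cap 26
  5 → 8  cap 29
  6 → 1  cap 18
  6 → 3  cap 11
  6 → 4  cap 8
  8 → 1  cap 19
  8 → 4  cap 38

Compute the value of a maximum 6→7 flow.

augment #1: 6→4→7 bottleneck 8, total now 8
augment #2: 6→3→0→7 bottleneck 9, total now 17
augment #3: 6→1→2→0→7 bottleneck 1, total now 18

Maximum flow value: 18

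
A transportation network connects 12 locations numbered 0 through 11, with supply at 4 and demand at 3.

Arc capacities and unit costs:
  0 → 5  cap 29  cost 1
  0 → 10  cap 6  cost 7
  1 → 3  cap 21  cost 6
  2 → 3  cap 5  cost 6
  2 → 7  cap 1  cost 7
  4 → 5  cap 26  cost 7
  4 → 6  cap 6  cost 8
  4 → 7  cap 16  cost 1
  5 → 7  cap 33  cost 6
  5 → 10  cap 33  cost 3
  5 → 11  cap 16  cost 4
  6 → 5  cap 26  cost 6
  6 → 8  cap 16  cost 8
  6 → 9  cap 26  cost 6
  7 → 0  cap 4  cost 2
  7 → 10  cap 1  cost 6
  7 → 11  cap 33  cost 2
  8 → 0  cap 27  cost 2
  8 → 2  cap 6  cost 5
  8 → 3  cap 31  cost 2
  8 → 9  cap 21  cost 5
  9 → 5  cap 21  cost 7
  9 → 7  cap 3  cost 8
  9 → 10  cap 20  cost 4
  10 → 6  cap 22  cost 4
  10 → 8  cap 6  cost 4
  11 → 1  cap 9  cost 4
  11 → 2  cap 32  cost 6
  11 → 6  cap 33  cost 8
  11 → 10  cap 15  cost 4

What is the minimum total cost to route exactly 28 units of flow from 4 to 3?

Minimum cost for 28 units: 438

shortest-cost path #1: 4→7→11→1→3 push 9 @ unit cost 13 (adds 117)
shortest-cost path #2: 4→7→10→8→3 push 1 @ unit cost 13 (adds 13)
shortest-cost path #3: 4→7→11→10→8→3 push 5 @ unit cost 13 (adds 65)
shortest-cost path #4: 4→7→11→2→3 push 1 @ unit cost 15 (adds 15)
shortest-cost path #5: 4→6→8→3 push 6 @ unit cost 18 (adds 108)
shortest-cost path #6: 4→5→10→11→2→3 push 4 @ unit cost 18 (adds 72)
shortest-cost path #7: 4→5→10→6→8→3 push 2 @ unit cost 24 (adds 48)
total cost = 438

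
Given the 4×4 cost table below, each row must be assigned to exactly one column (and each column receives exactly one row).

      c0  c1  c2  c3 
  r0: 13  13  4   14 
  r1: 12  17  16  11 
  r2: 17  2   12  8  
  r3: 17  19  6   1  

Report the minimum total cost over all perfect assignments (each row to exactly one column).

Minimum assignment cost: 19

optimal assignment: row0→col2 (cost 4), row1→col0 (cost 12), row2→col1 (cost 2), row3→col3 (cost 1)
total = 4 + 12 + 2 + 1 = 19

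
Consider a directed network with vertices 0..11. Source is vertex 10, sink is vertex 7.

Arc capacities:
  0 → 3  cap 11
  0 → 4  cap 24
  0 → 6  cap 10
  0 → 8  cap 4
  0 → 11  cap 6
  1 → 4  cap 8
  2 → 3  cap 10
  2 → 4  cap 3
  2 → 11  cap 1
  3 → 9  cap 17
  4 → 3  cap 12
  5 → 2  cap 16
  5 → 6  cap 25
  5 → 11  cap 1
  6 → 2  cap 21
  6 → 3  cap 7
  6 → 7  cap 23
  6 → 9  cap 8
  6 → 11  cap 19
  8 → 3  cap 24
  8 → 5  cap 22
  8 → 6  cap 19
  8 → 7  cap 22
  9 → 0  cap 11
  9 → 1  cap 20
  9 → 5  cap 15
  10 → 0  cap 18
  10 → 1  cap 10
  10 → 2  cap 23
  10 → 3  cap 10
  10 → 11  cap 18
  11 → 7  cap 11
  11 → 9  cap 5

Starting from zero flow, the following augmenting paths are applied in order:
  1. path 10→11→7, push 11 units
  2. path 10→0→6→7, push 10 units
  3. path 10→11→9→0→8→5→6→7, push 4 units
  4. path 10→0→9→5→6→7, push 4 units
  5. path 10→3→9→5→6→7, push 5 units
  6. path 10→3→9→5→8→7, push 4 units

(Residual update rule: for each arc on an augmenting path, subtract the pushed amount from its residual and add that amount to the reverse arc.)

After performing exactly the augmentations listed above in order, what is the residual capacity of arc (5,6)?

after path 1 (10→11→7, push 11): res(5,6)=25
after path 2 (10→0→6→7, push 10): res(5,6)=25
after path 3 (10→11→9→0→8→5→6→7, push 4): res(5,6)=21
after path 4 (10→0→9→5→6→7, push 4): res(5,6)=17
after path 5 (10→3→9→5→6→7, push 5): res(5,6)=12
after path 6 (10→3→9→5→8→7, push 4): res(5,6)=12

Residual capacity of (5,6): 12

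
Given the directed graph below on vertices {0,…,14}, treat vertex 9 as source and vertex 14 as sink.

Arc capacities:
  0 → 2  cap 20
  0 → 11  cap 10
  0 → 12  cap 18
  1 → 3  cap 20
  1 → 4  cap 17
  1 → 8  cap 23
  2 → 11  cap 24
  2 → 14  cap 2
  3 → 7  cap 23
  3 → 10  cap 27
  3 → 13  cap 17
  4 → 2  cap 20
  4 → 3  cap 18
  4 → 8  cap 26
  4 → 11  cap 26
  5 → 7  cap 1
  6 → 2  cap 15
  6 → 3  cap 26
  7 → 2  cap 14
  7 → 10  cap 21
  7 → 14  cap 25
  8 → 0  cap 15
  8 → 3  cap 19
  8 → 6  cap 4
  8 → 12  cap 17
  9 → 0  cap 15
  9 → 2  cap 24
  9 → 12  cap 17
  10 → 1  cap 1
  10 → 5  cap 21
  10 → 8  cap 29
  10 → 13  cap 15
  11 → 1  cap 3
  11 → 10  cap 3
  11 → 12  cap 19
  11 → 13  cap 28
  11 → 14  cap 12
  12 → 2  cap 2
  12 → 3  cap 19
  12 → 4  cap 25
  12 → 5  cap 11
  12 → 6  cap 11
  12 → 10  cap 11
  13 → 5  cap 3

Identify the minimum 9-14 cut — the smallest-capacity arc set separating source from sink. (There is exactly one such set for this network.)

Min-cut arcs: {(2,14), (3,7), (5,7), (11,14)} (total capacity 38)

augment #1: 9→2→14 push 2
augment #2: 9→0→11→14 push 10
augment #3: 9→2→11→14 push 2
augment #4: 9→12→3→7→14 push 17
augment #5: 9→0→12→3→7→14 push 2
augment #6: 9→0→12→5→7→14 push 1
augment #7: 9→0→12→4→3→7→14 push 2
augment #8: 9→2→11→1→3→7→14 push 2
max flow = 38; residual-reachable set from 9 gives S-side
cut edges (S→T): {(2,14), (3,7), (5,7), (11,14)} total cap 38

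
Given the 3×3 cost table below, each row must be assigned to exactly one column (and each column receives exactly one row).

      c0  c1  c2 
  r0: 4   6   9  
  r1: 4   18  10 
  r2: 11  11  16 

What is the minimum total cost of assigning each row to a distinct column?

Minimum assignment cost: 24

optimal assignment: row0→col2 (cost 9), row1→col0 (cost 4), row2→col1 (cost 11)
total = 9 + 4 + 11 = 24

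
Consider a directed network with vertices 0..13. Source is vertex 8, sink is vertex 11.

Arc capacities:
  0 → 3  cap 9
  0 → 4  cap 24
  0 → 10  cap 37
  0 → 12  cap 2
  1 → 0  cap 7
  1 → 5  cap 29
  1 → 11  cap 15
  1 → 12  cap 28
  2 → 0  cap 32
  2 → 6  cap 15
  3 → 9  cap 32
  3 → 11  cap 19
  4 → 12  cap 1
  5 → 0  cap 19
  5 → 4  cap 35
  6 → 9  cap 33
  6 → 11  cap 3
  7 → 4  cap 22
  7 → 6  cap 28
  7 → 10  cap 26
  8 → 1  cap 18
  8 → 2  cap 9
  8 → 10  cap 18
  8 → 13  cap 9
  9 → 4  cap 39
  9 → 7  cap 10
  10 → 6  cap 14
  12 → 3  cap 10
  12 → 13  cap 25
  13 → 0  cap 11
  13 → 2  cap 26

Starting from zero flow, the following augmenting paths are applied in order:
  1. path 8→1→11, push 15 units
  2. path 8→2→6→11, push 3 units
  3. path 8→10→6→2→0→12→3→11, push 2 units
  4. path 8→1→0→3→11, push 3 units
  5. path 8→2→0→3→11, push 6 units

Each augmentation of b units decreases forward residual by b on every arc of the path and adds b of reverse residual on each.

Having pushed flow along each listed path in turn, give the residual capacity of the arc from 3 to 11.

after path 1 (8→1→11, push 15): res(3,11)=19
after path 2 (8→2→6→11, push 3): res(3,11)=19
after path 3 (8→10→6→2→0→12→3→11, push 2): res(3,11)=17
after path 4 (8→1→0→3→11, push 3): res(3,11)=14
after path 5 (8→2→0→3→11, push 6): res(3,11)=8

Residual capacity of (3,11): 8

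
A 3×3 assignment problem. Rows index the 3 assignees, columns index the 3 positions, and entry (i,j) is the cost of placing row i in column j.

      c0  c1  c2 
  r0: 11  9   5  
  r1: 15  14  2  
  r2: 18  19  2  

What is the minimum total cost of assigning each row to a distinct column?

Minimum assignment cost: 26

optimal assignment: row0→col1 (cost 9), row1→col0 (cost 15), row2→col2 (cost 2)
total = 9 + 15 + 2 = 26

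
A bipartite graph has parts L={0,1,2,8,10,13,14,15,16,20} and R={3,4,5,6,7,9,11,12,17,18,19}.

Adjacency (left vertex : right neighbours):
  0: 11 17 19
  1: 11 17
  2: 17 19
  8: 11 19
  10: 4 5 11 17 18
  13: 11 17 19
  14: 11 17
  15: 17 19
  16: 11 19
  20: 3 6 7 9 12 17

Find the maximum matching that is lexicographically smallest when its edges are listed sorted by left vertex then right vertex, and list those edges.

Lex-smallest maximum matching: {(0,11), (1,17), (2,19), (10,4), (20,3)}

|M| = 5 (so the lex-smallest maximum matching has 5 edges)
process left vertices in ascending order; for each, take the smallest-labelled available neighbour that still permits 5 edges overall, or leave it unmatched if none does
lex-smallest matching: {0-11, 1-17, 2-19, 10-4, 20-3}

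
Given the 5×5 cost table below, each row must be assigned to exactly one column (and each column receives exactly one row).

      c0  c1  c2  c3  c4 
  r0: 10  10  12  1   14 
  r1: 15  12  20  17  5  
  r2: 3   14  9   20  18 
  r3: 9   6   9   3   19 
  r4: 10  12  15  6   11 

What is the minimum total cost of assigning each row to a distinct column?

Minimum assignment cost: 30

one of 2 optimal assignments: row0→col3 (cost 1), row1→col4 (cost 5), row2→col0 (cost 3), row3→col1 (cost 6), row4→col2 (cost 15)
total = 1 + 5 + 3 + 6 + 15 = 30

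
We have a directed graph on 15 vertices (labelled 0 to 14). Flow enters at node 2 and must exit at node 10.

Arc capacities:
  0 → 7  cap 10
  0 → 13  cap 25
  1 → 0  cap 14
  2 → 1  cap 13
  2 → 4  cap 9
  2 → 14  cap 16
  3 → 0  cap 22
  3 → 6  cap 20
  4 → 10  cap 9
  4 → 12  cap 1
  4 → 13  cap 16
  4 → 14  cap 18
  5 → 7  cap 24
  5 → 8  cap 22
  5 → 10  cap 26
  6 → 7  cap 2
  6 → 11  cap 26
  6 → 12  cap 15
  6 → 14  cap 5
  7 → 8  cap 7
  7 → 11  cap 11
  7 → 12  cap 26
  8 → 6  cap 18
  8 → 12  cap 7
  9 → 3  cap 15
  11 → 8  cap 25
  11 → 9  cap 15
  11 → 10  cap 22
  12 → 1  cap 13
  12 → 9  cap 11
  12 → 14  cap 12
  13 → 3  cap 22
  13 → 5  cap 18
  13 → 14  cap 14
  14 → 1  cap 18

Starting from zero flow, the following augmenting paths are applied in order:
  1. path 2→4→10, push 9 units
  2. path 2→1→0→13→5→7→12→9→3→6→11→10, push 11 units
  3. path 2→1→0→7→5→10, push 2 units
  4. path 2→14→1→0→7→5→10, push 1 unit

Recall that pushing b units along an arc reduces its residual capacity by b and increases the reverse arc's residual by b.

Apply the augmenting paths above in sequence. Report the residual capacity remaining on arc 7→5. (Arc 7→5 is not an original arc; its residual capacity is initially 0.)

Residual capacity of (7,5): 8

after path 1 (2→4→10, push 9): res(7,5)=0
after path 2 (2→1→0→13→5→7→12→9→3→6→11→10, push 11): res(7,5)=11
after path 3 (2→1→0→7→5→10, push 2): res(7,5)=9
after path 4 (2→14→1→0→7→5→10, push 1): res(7,5)=8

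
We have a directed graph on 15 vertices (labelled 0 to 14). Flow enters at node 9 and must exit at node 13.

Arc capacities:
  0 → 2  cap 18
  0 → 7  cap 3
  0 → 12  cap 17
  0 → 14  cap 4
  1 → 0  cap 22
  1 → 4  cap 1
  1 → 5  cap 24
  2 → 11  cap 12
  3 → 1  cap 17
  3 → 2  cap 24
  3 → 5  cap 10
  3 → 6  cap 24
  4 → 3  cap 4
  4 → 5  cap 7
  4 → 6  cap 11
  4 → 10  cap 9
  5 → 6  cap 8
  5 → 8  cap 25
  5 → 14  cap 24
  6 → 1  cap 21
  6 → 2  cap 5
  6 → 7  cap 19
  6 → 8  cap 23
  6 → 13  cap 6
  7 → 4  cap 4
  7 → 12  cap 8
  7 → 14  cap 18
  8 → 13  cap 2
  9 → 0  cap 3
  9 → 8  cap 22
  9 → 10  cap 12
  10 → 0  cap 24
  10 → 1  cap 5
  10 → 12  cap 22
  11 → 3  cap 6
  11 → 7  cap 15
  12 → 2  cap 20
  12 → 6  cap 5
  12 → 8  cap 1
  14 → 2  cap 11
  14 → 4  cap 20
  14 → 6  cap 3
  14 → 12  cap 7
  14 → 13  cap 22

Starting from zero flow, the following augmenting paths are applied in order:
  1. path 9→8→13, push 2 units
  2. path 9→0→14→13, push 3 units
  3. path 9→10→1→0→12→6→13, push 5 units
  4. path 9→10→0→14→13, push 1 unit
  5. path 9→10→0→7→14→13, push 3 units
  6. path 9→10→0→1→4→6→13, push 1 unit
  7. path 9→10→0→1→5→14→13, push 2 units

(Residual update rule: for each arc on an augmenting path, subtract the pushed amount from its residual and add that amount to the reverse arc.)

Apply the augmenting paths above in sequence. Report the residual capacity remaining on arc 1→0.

after path 1 (9→8→13, push 2): res(1,0)=22
after path 2 (9→0→14→13, push 3): res(1,0)=22
after path 3 (9→10→1→0→12→6→13, push 5): res(1,0)=17
after path 4 (9→10→0→14→13, push 1): res(1,0)=17
after path 5 (9→10→0→7→14→13, push 3): res(1,0)=17
after path 6 (9→10→0→1→4→6→13, push 1): res(1,0)=18
after path 7 (9→10→0→1→5→14→13, push 2): res(1,0)=20

Residual capacity of (1,0): 20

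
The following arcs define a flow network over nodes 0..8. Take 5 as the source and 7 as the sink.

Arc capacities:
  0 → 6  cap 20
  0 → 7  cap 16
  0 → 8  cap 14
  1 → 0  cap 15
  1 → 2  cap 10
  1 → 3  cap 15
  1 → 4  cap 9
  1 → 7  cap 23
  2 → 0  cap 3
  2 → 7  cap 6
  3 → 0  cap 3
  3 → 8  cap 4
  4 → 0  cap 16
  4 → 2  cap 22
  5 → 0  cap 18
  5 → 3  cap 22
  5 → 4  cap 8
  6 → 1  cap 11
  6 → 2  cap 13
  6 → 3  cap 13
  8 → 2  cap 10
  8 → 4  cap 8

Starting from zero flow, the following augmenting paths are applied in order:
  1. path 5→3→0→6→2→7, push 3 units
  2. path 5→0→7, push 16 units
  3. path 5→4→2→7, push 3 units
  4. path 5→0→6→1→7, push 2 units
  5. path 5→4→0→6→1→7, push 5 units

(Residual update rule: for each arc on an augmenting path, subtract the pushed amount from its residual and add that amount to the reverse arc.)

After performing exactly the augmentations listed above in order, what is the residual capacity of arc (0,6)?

after path 1 (5→3→0→6→2→7, push 3): res(0,6)=17
after path 2 (5→0→7, push 16): res(0,6)=17
after path 3 (5→4→2→7, push 3): res(0,6)=17
after path 4 (5→0→6→1→7, push 2): res(0,6)=15
after path 5 (5→4→0→6→1→7, push 5): res(0,6)=10

Residual capacity of (0,6): 10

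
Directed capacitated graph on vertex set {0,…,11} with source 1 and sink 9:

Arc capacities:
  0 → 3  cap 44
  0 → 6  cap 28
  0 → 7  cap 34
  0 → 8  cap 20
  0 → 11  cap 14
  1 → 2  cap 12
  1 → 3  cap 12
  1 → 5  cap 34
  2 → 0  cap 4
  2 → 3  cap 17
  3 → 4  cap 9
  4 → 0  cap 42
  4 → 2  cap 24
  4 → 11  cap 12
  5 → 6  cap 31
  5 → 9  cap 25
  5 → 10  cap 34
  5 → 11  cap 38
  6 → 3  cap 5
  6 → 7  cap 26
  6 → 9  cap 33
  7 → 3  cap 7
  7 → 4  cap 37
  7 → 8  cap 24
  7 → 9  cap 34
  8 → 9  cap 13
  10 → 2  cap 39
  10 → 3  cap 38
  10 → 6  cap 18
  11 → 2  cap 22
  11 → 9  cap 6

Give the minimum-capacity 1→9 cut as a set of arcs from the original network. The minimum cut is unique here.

augment #1: 1→5→9 push 25
augment #2: 1→5→6→9 push 9
augment #3: 1→2→0→6→9 push 4
augment #4: 1→3→4→11→9 push 6
augment #5: 1→3→4→0→6→9 push 3
max flow = 47; residual-reachable set from 1 gives S-side
cut edges (S→T): {(1,5), (2,0), (3,4)} total cap 47

Min-cut arcs: {(1,5), (2,0), (3,4)} (total capacity 47)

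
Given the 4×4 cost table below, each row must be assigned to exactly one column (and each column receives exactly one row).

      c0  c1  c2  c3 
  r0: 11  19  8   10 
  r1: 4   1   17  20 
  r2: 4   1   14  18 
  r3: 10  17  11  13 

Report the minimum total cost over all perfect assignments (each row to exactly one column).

Minimum assignment cost: 26

one of 4 optimal assignments: row0→col2 (cost 8), row1→col0 (cost 4), row2→col1 (cost 1), row3→col3 (cost 13)
total = 8 + 4 + 1 + 13 = 26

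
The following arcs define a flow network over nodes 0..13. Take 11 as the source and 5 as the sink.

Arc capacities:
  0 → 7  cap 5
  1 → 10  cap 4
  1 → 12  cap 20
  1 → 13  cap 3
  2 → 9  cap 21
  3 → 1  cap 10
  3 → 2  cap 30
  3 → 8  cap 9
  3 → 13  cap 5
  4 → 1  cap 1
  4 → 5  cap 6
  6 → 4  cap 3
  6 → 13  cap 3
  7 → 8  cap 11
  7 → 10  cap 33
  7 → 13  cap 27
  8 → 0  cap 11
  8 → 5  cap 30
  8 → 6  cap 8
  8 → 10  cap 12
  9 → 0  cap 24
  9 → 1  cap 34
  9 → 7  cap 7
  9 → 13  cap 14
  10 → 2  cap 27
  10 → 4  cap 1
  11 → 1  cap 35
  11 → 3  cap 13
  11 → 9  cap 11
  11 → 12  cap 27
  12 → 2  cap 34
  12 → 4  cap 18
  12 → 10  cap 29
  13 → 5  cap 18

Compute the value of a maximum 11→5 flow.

augment #1: 11→1→13→5 bottleneck 3, total now 3
augment #2: 11→3→8→5 bottleneck 9, total now 12
augment #3: 11→3→13→5 bottleneck 4, total now 16
augment #4: 11→9→13→5 bottleneck 11, total now 27
augment #5: 11→12→4→5 bottleneck 6, total now 33
augment #6: 11→12→2→9→7→8→5 bottleneck 7, total now 40
augment #7: 11→12→2→9→0→7→8→5 bottleneck 4, total now 44

Maximum flow value: 44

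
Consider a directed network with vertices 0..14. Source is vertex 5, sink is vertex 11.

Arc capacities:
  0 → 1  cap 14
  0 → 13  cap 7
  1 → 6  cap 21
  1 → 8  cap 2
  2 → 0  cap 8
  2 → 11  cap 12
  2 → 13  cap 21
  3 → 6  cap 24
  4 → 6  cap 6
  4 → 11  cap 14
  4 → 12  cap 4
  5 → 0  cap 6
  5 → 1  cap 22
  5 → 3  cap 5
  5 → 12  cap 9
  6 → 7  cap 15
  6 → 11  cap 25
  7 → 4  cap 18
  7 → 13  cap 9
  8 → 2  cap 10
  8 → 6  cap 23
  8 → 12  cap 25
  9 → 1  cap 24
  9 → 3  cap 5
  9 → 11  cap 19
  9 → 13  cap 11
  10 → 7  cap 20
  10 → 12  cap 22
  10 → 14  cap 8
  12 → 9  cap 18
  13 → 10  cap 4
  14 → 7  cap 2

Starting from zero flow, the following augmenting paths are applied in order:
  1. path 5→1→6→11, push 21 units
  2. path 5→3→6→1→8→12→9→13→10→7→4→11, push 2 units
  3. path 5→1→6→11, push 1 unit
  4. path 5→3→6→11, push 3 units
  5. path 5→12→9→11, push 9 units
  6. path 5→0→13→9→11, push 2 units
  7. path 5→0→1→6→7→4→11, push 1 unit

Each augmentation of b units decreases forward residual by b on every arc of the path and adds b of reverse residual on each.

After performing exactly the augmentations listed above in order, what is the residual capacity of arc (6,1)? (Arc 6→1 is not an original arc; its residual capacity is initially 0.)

Residual capacity of (6,1): 21

after path 1 (5→1→6→11, push 21): res(6,1)=21
after path 2 (5→3→6→1→8→12→9→13→10→7→4→11, push 2): res(6,1)=19
after path 3 (5→1→6→11, push 1): res(6,1)=20
after path 4 (5→3→6→11, push 3): res(6,1)=20
after path 5 (5→12→9→11, push 9): res(6,1)=20
after path 6 (5→0→13→9→11, push 2): res(6,1)=20
after path 7 (5→0→1→6→7→4→11, push 1): res(6,1)=21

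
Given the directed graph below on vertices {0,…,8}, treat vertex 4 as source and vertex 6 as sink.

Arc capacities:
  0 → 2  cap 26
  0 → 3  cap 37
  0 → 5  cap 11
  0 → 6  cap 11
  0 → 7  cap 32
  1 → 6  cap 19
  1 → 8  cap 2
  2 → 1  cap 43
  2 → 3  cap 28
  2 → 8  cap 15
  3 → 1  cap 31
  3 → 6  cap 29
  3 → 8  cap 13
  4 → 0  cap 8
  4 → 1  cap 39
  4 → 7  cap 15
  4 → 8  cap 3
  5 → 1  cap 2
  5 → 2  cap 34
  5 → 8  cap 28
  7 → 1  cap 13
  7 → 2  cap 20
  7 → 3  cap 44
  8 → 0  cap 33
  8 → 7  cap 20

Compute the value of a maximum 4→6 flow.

augment #1: 4→0→6 bottleneck 8, total now 8
augment #2: 4→1→6 bottleneck 19, total now 27
augment #3: 4→7→3→6 bottleneck 15, total now 42
augment #4: 4→8→0→6 bottleneck 3, total now 45
augment #5: 4→1→8→0→3→6 bottleneck 2, total now 47

Maximum flow value: 47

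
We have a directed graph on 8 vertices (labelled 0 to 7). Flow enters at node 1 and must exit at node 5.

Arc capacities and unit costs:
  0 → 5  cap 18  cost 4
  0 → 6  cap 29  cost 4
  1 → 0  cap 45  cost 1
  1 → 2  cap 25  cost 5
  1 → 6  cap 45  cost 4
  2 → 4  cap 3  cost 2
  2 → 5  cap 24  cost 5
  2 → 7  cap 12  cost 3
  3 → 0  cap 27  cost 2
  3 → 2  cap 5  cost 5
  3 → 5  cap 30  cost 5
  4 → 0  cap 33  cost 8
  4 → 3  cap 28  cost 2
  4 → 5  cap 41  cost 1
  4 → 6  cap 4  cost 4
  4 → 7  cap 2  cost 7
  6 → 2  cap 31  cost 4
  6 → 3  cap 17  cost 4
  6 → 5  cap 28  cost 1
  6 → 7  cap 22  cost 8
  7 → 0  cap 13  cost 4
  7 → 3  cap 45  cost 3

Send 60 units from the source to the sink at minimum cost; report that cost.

Minimum cost for 60 units: 364

shortest-cost path #1: 1→6→5 push 28 @ unit cost 5 (adds 140)
shortest-cost path #2: 1→0→5 push 18 @ unit cost 5 (adds 90)
shortest-cost path #3: 1→2→4→5 push 3 @ unit cost 8 (adds 24)
shortest-cost path #4: 1→2→5 push 11 @ unit cost 10 (adds 110)
total cost = 364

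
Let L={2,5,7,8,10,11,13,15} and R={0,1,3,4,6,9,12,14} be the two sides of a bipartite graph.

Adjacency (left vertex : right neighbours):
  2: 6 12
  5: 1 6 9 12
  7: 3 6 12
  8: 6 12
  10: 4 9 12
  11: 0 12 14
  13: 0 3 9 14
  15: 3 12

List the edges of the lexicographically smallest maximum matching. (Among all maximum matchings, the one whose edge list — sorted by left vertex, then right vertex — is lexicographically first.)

Lex-smallest maximum matching: {(2,6), (5,1), (7,3), (8,12), (10,4), (11,0), (13,9)}

|M| = 7 (so the lex-smallest maximum matching has 7 edges)
process left vertices in ascending order; for each, take the smallest-labelled available neighbour that still permits 7 edges overall, or leave it unmatched if none does
lex-smallest matching: {2-6, 5-1, 7-3, 8-12, 10-4, 11-0, 13-9}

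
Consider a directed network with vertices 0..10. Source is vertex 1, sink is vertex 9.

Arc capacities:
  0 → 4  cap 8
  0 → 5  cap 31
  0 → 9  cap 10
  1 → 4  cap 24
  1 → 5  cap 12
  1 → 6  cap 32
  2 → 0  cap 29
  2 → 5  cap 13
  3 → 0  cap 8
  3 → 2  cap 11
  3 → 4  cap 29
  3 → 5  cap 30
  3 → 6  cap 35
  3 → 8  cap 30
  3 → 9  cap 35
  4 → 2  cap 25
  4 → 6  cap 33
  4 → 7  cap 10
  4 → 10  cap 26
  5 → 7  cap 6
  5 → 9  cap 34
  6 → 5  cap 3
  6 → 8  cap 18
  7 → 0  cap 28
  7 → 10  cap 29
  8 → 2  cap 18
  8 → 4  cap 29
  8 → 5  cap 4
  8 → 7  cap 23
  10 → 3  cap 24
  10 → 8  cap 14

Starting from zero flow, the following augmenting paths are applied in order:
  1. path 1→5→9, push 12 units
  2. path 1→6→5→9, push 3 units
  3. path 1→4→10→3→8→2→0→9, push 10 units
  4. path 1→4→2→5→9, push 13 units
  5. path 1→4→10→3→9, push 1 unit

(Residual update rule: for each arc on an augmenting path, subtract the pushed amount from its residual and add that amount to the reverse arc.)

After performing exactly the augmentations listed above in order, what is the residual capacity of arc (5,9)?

Residual capacity of (5,9): 6

after path 1 (1→5→9, push 12): res(5,9)=22
after path 2 (1→6→5→9, push 3): res(5,9)=19
after path 3 (1→4→10→3→8→2→0→9, push 10): res(5,9)=19
after path 4 (1→4→2→5→9, push 13): res(5,9)=6
after path 5 (1→4→10→3→9, push 1): res(5,9)=6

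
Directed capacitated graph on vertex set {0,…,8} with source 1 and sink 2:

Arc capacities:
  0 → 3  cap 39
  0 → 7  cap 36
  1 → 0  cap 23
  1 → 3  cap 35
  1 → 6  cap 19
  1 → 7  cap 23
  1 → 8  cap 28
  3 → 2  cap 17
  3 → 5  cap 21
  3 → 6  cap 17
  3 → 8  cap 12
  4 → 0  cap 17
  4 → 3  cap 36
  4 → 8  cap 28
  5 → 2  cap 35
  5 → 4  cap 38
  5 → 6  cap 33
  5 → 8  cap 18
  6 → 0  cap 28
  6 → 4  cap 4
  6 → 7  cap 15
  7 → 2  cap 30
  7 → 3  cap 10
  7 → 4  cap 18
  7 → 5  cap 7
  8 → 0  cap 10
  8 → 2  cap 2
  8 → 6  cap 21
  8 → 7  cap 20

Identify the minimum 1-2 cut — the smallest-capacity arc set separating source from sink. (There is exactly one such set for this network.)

augment #1: 1→3→2 push 17
augment #2: 1→7→2 push 23
augment #3: 1→8→2 push 2
augment #4: 1→0→7→2 push 7
augment #5: 1→3→5→2 push 18
augment #6: 1→0→3→5→2 push 3
augment #7: 1→0→7→5→2 push 7
max flow = 77; residual-reachable set from 1 gives S-side
cut edges (S→T): {(3,2), (3,5), (7,2), (7,5), (8,2)} total cap 77

Min-cut arcs: {(3,2), (3,5), (7,2), (7,5), (8,2)} (total capacity 77)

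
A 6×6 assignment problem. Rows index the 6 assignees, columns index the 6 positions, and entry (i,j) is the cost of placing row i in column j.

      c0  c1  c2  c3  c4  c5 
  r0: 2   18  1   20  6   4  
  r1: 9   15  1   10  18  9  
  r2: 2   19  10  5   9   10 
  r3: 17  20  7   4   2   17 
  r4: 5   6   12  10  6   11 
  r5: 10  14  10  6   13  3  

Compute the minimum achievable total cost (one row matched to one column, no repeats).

Minimum assignment cost: 19

optimal assignment: row0→col0 (cost 2), row1→col2 (cost 1), row2→col3 (cost 5), row3→col4 (cost 2), row4→col1 (cost 6), row5→col5 (cost 3)
total = 2 + 1 + 5 + 2 + 6 + 3 = 19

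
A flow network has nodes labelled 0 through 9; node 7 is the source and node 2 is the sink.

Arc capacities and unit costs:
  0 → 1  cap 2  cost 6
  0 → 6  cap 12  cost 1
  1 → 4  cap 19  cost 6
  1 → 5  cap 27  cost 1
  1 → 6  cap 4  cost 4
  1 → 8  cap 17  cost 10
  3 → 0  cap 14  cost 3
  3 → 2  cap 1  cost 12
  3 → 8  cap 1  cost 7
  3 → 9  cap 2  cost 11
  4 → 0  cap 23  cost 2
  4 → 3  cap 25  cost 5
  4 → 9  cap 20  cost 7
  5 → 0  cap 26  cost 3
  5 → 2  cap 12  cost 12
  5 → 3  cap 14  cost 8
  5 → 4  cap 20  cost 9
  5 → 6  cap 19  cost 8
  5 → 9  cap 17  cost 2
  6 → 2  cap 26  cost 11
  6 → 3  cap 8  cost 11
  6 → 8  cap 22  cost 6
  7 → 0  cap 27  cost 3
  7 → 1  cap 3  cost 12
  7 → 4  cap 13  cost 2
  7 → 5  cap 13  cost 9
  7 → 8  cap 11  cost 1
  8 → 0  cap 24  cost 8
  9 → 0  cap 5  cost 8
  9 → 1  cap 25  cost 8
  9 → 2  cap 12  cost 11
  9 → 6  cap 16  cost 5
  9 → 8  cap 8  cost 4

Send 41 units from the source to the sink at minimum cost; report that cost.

shortest-cost path #1: 7→0→6→2 push 12 @ unit cost 15 (adds 180)
shortest-cost path #2: 7→4→3→2 push 1 @ unit cost 19 (adds 19)
shortest-cost path #3: 7→4→9→2 push 12 @ unit cost 20 (adds 240)
shortest-cost path #4: 7→5→2 push 12 @ unit cost 21 (adds 252)
shortest-cost path #5: 7→0→1→6→2 push 2 @ unit cost 24 (adds 48)
shortest-cost path #6: 7→1→6→2 push 2 @ unit cost 27 (adds 54)
total cost = 793

Minimum cost for 41 units: 793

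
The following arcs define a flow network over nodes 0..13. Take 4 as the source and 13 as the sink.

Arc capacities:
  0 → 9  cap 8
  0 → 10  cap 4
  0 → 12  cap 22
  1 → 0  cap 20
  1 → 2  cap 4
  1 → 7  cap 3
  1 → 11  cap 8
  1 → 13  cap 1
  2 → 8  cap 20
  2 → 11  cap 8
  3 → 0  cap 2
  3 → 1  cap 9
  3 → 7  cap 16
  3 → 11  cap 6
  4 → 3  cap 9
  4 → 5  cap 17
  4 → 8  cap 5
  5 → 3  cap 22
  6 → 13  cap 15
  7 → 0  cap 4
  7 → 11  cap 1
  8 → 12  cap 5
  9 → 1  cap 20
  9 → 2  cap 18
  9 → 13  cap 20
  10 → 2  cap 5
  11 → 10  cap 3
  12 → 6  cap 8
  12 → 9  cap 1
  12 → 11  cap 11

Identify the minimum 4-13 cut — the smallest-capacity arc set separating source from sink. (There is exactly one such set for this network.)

augment #1: 4→3→1→13 push 1
augment #2: 4→3→0→9→13 push 2
augment #3: 4→8→12→6→13 push 5
augment #4: 4→3→1→0→9→13 push 6
augment #5: 4→5→3→1→0→12→6→13 push 2
augment #6: 4→5→3→7→0→12→6→13 push 1
augment #7: 4→5→3→7→0→12→9→13 push 1
max flow = 18; residual-reachable set from 4 gives S-side
cut edges (S→T): {(0,9), (1,13), (12,6), (12,9)} total cap 18

Min-cut arcs: {(0,9), (1,13), (12,6), (12,9)} (total capacity 18)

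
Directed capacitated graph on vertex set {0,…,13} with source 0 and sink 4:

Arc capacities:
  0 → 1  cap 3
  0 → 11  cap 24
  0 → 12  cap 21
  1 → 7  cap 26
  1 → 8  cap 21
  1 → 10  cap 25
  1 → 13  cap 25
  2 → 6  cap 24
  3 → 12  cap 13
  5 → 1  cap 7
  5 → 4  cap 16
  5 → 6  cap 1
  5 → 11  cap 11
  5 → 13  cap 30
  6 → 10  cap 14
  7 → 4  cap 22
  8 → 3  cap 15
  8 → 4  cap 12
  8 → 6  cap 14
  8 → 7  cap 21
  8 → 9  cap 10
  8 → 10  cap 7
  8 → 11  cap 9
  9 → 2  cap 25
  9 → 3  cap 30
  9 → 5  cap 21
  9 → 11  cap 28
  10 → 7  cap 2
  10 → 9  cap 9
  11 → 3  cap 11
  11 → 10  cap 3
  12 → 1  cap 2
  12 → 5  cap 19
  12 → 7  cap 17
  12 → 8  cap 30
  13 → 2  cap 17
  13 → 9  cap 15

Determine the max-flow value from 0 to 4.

Maximum flow value: 38

augment #1: 0→1→7→4 bottleneck 3, total now 3
augment #2: 0→12→5→4 bottleneck 16, total now 19
augment #3: 0→12→7→4 bottleneck 5, total now 24
augment #4: 0→11→10→7→4 bottleneck 2, total now 26
augment #5: 0→11→3→12→7→4 bottleneck 11, total now 37
augment #6: 0→11→10→9→3→12→7→4 bottleneck 1, total now 38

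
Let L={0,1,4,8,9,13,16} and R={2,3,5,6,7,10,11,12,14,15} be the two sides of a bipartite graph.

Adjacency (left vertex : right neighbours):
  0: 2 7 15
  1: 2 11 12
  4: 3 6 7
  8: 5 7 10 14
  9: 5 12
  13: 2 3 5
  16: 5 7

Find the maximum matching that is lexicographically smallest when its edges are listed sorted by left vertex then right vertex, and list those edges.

|M| = 7 (so the lex-smallest maximum matching has 7 edges)
process left vertices in ascending order; for each, take the smallest-labelled available neighbour that still permits 7 edges overall, or leave it unmatched if none does
lex-smallest matching: {0-2, 1-11, 4-3, 8-10, 9-12, 13-5, 16-7}

Lex-smallest maximum matching: {(0,2), (1,11), (4,3), (8,10), (9,12), (13,5), (16,7)}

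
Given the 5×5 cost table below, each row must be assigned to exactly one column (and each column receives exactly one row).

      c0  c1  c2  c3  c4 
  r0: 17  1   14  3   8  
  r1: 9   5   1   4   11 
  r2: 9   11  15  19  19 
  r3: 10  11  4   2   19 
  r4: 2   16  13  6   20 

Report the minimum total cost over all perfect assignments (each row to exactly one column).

Minimum assignment cost: 24

optimal assignment: row0→col4 (cost 8), row1→col2 (cost 1), row2→col1 (cost 11), row3→col3 (cost 2), row4→col0 (cost 2)
total = 8 + 1 + 11 + 2 + 2 = 24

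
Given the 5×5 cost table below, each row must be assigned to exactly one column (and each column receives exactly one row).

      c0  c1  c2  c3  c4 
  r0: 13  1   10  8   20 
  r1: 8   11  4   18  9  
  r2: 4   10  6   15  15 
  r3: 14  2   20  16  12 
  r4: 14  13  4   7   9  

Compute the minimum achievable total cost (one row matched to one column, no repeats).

Minimum assignment cost: 27

one of 2 optimal assignments: row0→col3 (cost 8), row1→col2 (cost 4), row2→col0 (cost 4), row3→col1 (cost 2), row4→col4 (cost 9)
total = 8 + 4 + 4 + 2 + 9 = 27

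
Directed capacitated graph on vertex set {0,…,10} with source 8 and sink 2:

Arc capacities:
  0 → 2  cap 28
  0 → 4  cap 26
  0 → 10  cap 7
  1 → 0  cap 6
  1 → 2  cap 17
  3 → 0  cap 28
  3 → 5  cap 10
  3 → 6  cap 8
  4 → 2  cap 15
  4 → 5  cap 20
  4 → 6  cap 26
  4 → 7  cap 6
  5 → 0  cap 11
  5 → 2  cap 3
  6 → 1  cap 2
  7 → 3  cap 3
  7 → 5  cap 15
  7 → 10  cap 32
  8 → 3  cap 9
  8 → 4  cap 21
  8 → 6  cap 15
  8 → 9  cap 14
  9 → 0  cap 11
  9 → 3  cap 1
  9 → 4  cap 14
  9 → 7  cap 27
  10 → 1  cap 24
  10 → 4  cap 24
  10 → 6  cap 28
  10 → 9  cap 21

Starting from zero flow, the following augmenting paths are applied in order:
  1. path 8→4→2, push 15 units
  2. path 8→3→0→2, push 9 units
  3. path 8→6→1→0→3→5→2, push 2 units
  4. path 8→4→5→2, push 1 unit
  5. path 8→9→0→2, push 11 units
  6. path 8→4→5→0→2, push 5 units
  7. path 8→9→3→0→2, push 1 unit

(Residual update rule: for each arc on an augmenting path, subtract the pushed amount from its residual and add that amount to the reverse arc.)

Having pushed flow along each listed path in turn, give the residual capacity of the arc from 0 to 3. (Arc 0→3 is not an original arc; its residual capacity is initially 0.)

after path 1 (8→4→2, push 15): res(0,3)=0
after path 2 (8→3→0→2, push 9): res(0,3)=9
after path 3 (8→6→1→0→3→5→2, push 2): res(0,3)=7
after path 4 (8→4→5→2, push 1): res(0,3)=7
after path 5 (8→9→0→2, push 11): res(0,3)=7
after path 6 (8→4→5→0→2, push 5): res(0,3)=7
after path 7 (8→9→3→0→2, push 1): res(0,3)=8

Residual capacity of (0,3): 8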